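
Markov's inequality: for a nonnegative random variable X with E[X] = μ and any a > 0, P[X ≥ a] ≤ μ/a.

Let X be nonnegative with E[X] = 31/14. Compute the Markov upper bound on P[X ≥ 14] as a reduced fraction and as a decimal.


μ = E[X] = 31/14, a = 14.
Markov: P[X ≥ 14] ≤ μ/a = (31/14)/14 = 31/196.
Numerically: ≈ 0.158163.
(Since a = 14 > μ = 2.214286, the bound 31/196 is < 1 and informative.)

P[X ≥ 14] ≤ 31/196 ≈ 0.158163.


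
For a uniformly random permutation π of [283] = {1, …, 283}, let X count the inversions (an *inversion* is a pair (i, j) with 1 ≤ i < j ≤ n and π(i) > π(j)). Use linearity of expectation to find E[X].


Write X = Σ X_I over the C(283, 2) = 39903 pairs i < j, with X_I the indicator of one inversion.
There are 39903 indicators.
For each fixed pair i < j, the values π(i) and π(j) are two distinct elements of {1, …, 283} in uniformly random order; by symmetry P[π(i) > π(j)] = 1/2.
By linearity: E[X] = 39903 · (1/2) = C(283, 2) · (1/2) = 39903/2 = 39903/2 ≈ 19951.500000.

E[X] = 39903/2 = 19951.500000.


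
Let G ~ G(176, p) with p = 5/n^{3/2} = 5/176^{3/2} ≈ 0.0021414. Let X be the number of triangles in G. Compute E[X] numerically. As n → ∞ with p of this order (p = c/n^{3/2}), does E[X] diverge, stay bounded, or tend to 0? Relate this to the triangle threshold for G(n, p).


Number of potential triangles: C(176, 3) = 893200.
Each occurs with probability p³ ≈ (0.0021414)³ ≈ 9.8198083e-09.
By linearity: E[X] = C(176, 3)·p³ ≈ 893200 · 9.8198083e-09 ≈ 0.00877.
Since α = 3/2 > 1, p = c/n^{3/2} = o(1/n) is below the triangle threshold p ~ 1/n. Asymptotically E[X] ~ (c³/6)·n^{3(1−α)} = (5³/6)·n^{-1.5} → 0, so by Markov's inequality G has no triangles w.h.p.

E[X] ≈ 0.00877; in regime p = Θ(1/n^{3/2}) E[X] tends to 0 (below the triangle threshold p ~ 1/n).


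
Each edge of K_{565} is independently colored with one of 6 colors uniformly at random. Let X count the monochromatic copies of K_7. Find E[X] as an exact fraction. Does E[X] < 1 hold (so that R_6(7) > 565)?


E[X] = C(565, 7) · 6^{1 − 21} = 3513212521235560 · 6^{−20} = 3513212521235560/3656158440062976.
As a reduced fraction: E[X] = 439151565154445/457019805007872 ≈ 0.961.
Is E[X] < 1? YES.
Since E[X] < 1, there exists a 6-coloring of K_{565} with no monochromatic K_7; hence R_6(7) > 565.

E[X] = 439151565154445/457019805007872 ≈ 0.961; E[X] < 1, so R_6(7) > 565.


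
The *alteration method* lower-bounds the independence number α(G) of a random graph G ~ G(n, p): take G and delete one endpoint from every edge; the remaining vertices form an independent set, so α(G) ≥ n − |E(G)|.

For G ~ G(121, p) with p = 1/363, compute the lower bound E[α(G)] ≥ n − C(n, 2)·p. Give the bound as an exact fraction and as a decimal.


E[|E(G)|] = C(121, 2)·p = 7260 · (1/363) = 20.
E[α(G)] ≥ n − E[|E(G)|] = 121 − 20 = 101.
Numerically: ≈ 101.0000.
(This is only a lower bound; the true E[α(G)] may be larger.)

E[α(G)] ≥ 101 ≈ 101.0000.


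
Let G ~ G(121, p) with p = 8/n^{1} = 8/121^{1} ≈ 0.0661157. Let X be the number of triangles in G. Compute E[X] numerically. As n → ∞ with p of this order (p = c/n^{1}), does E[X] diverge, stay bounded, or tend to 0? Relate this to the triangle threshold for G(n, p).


Number of potential triangles: C(121, 3) = 287980.
Each occurs with probability p³ ≈ (0.0661157)³ ≈ 2.89010652e-04.
By linearity: E[X] = C(121, 3)·p³ ≈ 287980 · 2.89010652e-04 ≈ 83.229288.
Here α = 1, so p = 8/n is exactly at the triangle threshold p ~ 1/n. Asymptotically E[X] → c³/6 = 8³/6 = 256/3 ≈ 85.333333, a bounded constant. In this regime the triangle count is asymptotically Poisson(c³/6).

E[X] ≈ 83.229288; in regime p = Θ(1/n^{1}) E[X] stays bounded (at the triangle threshold p ~ 1/n).


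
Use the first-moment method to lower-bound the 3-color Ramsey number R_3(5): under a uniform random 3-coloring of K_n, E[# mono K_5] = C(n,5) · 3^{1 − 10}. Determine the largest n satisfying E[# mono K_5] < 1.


We need C(n, 5) · 3^{1 − 10} < 1, i.e. C(n, 5) < 3^{10 − 1} = 19683.
Check values of n near the boundary:
  n = 15: C(15, 5) = 3003; 3003 < 19683? YES
  n = 16: C(16, 5) = 4368; 4368 < 19683? YES
  n = 17: C(17, 5) = 6188; 6188 < 19683? YES
  n = 18: C(18, 5) = 8568; 8568 < 19683? YES
  n = 19: C(19, 5) = 11628; 11628 < 19683? YES
  n = 20: C(20, 5) = 15504; 15504 < 19683? YES
  n = 21: C(21, 5) = 20349; 20349 < 19683? NO
The largest n with C(n, 5) < 19683 is n = 20 (where E[X] = 5168/6561 ≈ 0.7877). Hence R_3(5) > 20, i.e. R_3(5) ≥ 21.

Largest n = 20; hence R_3(5) > 20.


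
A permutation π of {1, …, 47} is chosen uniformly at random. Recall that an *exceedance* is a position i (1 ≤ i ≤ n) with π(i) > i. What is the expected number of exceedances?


Write X = Σ_{i=1}^{47} X_i, where X_i = 1_{π(i) > i}.
For each fixed i, π(i) is uniform over {1, …, 47} (marginal of a uniform permutation), so P[π(i) > i] = (n − i)/n. Summing: Σ_{i=1}^{47} (n − i)/n = (0 + 1 + … + 46)/47 = 47(47 − 1)/(2·47) = (47 − 1)/2.
Hence E[X] = Σ_{i=1}^{47} (47 − i)/47 = 23 ≈ 23.0000.

E[X] = 23 = 23.0000.


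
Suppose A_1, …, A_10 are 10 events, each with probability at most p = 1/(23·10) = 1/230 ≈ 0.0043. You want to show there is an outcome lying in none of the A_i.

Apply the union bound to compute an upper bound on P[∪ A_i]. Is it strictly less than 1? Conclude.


Union bound: P[∪_{i=1}^{10} A_i] ≤ Σ_i P[A_i] ≤ 10·p = 10·(1/230) = 1/23.
Numerically: 1/23 ≈ 0.0435.
Is 1/23 < 1? YES.
Since P[∪ A_i] ≤ 1/23 < 1, the complement has P[∩ A_i^c] ≥ 1 − 1/23 = 22/23 > 0, so some outcome avoids every A_i.

10·p = 1/23 ≈ 0.0435; existence CERTIFIED by the union bound.


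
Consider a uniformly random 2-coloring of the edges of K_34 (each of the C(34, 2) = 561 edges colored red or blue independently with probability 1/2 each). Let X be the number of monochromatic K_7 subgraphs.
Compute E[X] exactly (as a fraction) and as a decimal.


Let X = Σ_S X_S over the C(34, 7) = 5379616 subsets S of size 7, where X_S = 1 if the K_7 on S is monochromatic.
For a fixed S, the K_7 on S has C(7, 2) = 21 edges. P[all 21 edges red] = (1/2)^21, and likewise for blue, so P[monochromatic] = 2·(1/2)^21 = 2^{1 − 21} = 1/1048576.
By linearity: E[X] = C(34, 7) · 2^{1 − 21} = 5379616 · 1/1048576 = 168113/32768.
Numerically: E[X] ≈ 5.1304.

E[X] = C(34,7)·2^(1−C(7,2)) = 168113/32768 ≈ 5.1304.


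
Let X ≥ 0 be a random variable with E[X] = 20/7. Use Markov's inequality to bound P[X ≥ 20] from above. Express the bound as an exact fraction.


μ = E[X] = 20/7, a = 20.
Markov: P[X ≥ 20] ≤ μ/a = (20/7)/20 = 1/7.
Numerically: ≈ 0.142857.
(Since a = 20 > μ = 2.857143, the bound 1/7 is < 1 and informative.)

P[X ≥ 20] ≤ 1/7 ≈ 0.142857.


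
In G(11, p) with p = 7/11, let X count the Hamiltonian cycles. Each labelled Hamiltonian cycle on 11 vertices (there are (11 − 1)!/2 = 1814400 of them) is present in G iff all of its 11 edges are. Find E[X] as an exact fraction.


K_11 has (11 − 1)!/2 = 1814400 labelled Hamiltonian cycles.
For each such Hamiltonian cycle H, let X_H = 1 if all 11 edges of H are present in G. Then P[X_H = 1] = p^{11} = (7/11)^{11} = 1977326743/285311670611.
By linearity of expectation: E[X] = Σ_H E[X_H] = 1814400 · p^{11} = 1814400 · 1977326743/285311670611 = 3587661642499200/285311670611.
Numerically: E[X] ≈ 1.26e+04.

E[X] = 1814400 · (7/11)^{11} = 3587661642499200/285311670611 ≈ 1.26e+04.


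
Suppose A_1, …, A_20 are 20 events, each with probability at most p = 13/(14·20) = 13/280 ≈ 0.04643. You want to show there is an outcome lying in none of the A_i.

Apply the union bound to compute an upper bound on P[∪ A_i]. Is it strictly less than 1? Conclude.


Union bound: P[∪_{i=1}^{20} A_i] ≤ Σ_i P[A_i] ≤ 20·p = 20·(13/280) = 13/14.
Numerically: 13/14 ≈ 0.92857.
Is 13/14 < 1? YES.
Since P[∪ A_i] ≤ 13/14 < 1, the complement has P[∩ A_i^c] ≥ 1 − 13/14 = 1/14 > 0, so some outcome avoids every A_i.

20·p = 13/14 ≈ 0.92857; existence CERTIFIED by the union bound.


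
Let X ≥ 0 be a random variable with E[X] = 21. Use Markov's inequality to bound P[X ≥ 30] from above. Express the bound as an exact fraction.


μ = E[X] = 21, a = 30.
Markov: P[X ≥ 30] ≤ μ/a = (21)/30 = 7/10.
Numerically: ≈ 0.7000.
(Since a = 30 > μ = 21.0000, the bound 7/10 is < 1 and informative.)

P[X ≥ 30] ≤ 7/10 ≈ 0.7000.


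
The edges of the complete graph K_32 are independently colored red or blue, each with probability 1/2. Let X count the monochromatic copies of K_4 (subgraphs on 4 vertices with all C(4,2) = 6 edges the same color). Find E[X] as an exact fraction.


Let X = Σ_S X_S over the C(32, 4) = 35960 subsets S of size 4, where X_S = 1 if the K_4 on S is monochromatic.
For a fixed S, the K_4 on S has C(4, 2) = 6 edges. P[all 6 edges red] = (1/2)^6, and likewise for blue, so P[monochromatic] = 2·(1/2)^6 = 2^{1 − 6} = 1/32.
By linearity: E[X] = C(32, 4) · 2^{1 − 6} = 35960 · 1/32 = 4495/4.
Numerically: E[X] ≈ 1123.75000.

E[X] = C(32,4)·2^(1−C(4,2)) = 4495/4 ≈ 1123.75000.


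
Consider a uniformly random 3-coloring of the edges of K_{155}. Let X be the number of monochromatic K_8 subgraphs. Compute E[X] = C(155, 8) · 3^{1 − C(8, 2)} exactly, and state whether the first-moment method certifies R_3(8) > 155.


E[X] = C(155, 8) · 3^{1 − 28} = 6876747915675 · 3^{−27} = 6876747915675/7625597484987.
As a reduced fraction: E[X] = 2292249305225/2541865828329 ≈ 0.901798.
Is E[X] < 1? YES.
Since E[X] < 1, there exists a 3-coloring of K_{155} with no monochromatic K_8; hence R_3(8) > 155.

E[X] = 2292249305225/2541865828329 ≈ 0.901798; E[X] < 1, so R_3(8) > 155.


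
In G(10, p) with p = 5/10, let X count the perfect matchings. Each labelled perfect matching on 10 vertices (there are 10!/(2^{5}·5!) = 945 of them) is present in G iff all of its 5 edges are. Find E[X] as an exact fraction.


K_10 has 10!/(2^{5}·5!) = 945 labelled perfect matchings.
For each such perfect matching H, let X_H = 1 if all 5 edges of H are present in G. Then P[X_H = 1] = p^{5} = (1/2)^{5} = 1/32.
Summing the indicators: E[X] = Σ_H E[X_H] = 945 · p^{5} = 945 · 1/32 = 945/32.
Numerically: E[X] ≈ 29.531.

E[X] = 945 · (1/2)^{5} = 945/32 ≈ 29.531.


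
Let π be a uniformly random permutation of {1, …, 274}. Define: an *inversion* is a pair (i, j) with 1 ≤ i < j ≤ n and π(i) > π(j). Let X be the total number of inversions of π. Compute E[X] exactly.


Write X = Σ X_I over the C(274, 2) = 37401 pairs i < j, with X_I the indicator of one inversion.
There are 37401 indicators.
For each fixed pair i < j, the values π(i) and π(j) are two distinct elements of {1, …, 274} in uniformly random order; by symmetry P[π(i) > π(j)] = 1/2.
By linearity: E[X] = 37401 · (1/2) = C(274, 2) · (1/2) = 37401/2 = 37401/2 ≈ 18700.50000.

E[X] = 37401/2 = 18700.50000.


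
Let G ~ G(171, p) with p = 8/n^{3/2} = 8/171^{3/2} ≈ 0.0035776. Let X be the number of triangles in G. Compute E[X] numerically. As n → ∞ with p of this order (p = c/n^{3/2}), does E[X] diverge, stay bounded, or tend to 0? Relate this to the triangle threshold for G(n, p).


Number of potential triangles: C(171, 3) = 818805.
Each occurs with probability p³ ≈ (0.0035776)³ ≈ 4.5791774e-08.
By linearity: E[X] = C(171, 3)·p³ ≈ 818805 · 4.5791774e-08 ≈ 0.03749.
Since α = 3/2 > 1, p = c/n^{3/2} = o(1/n) is below the triangle threshold p ~ 1/n. Asymptotically E[X] ~ (c³/6)·n^{3(1−α)} = (8³/6)·n^{-1.5} → 0, so by Markov's inequality G has no triangles w.h.p.

E[X] ≈ 0.03749; in regime p = Θ(1/n^{3/2}) E[X] tends to 0 (below the triangle threshold p ~ 1/n).


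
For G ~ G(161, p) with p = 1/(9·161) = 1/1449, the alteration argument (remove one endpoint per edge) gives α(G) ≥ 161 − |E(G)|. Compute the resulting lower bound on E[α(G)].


E[|E(G)|] = C(161, 2)·p = 12880 · (1/1449) = 80/9.
E[α(G)] ≥ n − E[|E(G)|] = 161 − 80/9 = 1369/9.
Numerically: ≈ 152.111111.
(This is only a lower bound; the true E[α(G)] may be larger.)

E[α(G)] ≥ 1369/9 ≈ 152.111111.


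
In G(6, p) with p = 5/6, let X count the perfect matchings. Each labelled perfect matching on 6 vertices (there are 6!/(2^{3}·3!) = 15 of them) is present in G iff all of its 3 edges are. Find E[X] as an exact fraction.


K_6 has 6!/(2^{3}·3!) = 15 labelled perfect matchings.
For each such perfect matching H, let X_H = 1 if all 3 edges of H are present in G. Then P[X_H = 1] = p^{3} = (5/6)^{3} = 125/216.
By linearity: E[X] = Σ_H E[X_H] = 15 · p^{3} = 15 · 125/216 = 625/72.
Numerically: E[X] ≈ 8.68056.

E[X] = 15 · (5/6)^{3} = 625/72 ≈ 8.68056.


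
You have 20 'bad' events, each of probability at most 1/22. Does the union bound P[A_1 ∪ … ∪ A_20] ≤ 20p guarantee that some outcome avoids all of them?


Union bound: P[∪_{i=1}^{20} A_i] ≤ Σ_i P[A_i] ≤ 20·p = 20·(1/22) = 10/11.
Numerically: 10/11 ≈ 0.909091.
Is 10/11 < 1? YES.
Since P[∪ A_i] ≤ 10/11 < 1, the complement has P[∩ A_i^c] ≥ 1 − 10/11 = 1/11 > 0, so some outcome avoids every A_i.

20·p = 10/11 ≈ 0.909091; existence CERTIFIED by the union bound.


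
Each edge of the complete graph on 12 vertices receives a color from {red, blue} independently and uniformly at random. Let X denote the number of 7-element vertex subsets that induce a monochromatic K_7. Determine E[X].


Let X = Σ_S X_S over the C(12, 7) = 792 subsets S of size 7, where X_S = 1 if the K_7 on S is monochromatic.
For a fixed S, the K_7 on S has C(7, 2) = 21 edges. P[all 21 edges red] = (1/2)^21, and likewise for blue, so P[monochromatic] = 2·(1/2)^21 = 2^{1 − 21} = 1/1048576.
Summing: E[X] = C(12, 7) · 2^{1 − 21} = 792 · 1/1048576 = 99/131072.
Numerically: E[X] ≈ 0.000755.

E[X] = C(12,7)·2^(1−C(7,2)) = 99/131072 ≈ 0.000755.


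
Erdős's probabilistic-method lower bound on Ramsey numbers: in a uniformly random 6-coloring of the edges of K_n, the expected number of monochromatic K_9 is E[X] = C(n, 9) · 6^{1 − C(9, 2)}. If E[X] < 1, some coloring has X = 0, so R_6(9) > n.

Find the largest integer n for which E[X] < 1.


We need C(n, 9) · 6^{1 − 36} < 1, i.e. C(n, 9) < 6^{36 − 1} = 1719070799748422591028658176.
Check values of n near the boundary:
  n = 4402: C(4402, 9) = 1696419745356657449393393700; 1696419745356657449393393700 < 1719070799748422591028658176? YES
  n = 4403: C(4403, 9) = 1699894433046281918452233150; 1699894433046281918452233150 < 1719070799748422591028658176? YES
  n = 4404: C(4404, 9) = 1703375445537161676647015880; 1703375445537161676647015880 < 1719070799748422591028658176? YES
  n = 4405: C(4405, 9) = 1706862792900636302463627150; 1706862792900636302463627150 < 1719070799748422591028658176? YES
  n = 4406: C(4406, 9) = 1710356485221788389505285700; 1710356485221788389505285700 < 1719070799748422591028658176? YES
  n = 4407: C(4407, 9) = 1713856532599459170657070050; 1713856532599459170657070050 < 1719070799748422591028658176? YES
  n = 4408: C(4408, 9) = 1717362945146264156457459600; 1717362945146264156457459600 < 1719070799748422591028658176? YES
  n = 4409: C(4409, 9) = 1720875732988608787686577131; 1720875732988608787686577131 < 1719070799748422591028658176? NO
  n = 4410: C(4410, 9) = 1724394906266704102180823710; 1724394906266704102180823710 < 1719070799748422591028658176? NO
  n = 4411: C(4411, 9) = 1727920475134582415883601405; 1727920475134582415883601405 < 1719070799748422591028658176? NO
The largest n with C(n, 9) < 1719070799748422591028658176 is n = 4408 (where E[X] = 35778394690547169926197075/35813974994758803979763712 ≈ 0.9990065). Hence R_6(9) > 4408, i.e. R_6(9) ≥ 4409.

Largest n = 4408; hence R_6(9) > 4408.


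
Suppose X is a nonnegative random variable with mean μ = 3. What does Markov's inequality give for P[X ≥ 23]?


μ = E[X] = 3, a = 23.
Markov: P[X ≥ 23] ≤ μ/a = (3)/23 = 3/23.
Numerically: ≈ 0.130435.
(Since a = 23 > μ = 3.000000, the bound 3/23 is < 1 and informative.)

P[X ≥ 23] ≤ 3/23 ≈ 0.130435.


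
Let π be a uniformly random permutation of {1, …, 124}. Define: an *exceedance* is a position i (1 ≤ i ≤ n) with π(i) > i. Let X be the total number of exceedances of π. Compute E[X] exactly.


Write X = Σ_{i=1}^{124} X_i, where X_i = 1_{π(i) > i}.
For each fixed i, π(i) is uniform over {1, …, 124} (marginal of a uniform permutation), so P[π(i) > i] = (n − i)/n. Summing: Σ_{i=1}^{124} (n − i)/n = (0 + 1 + … + 123)/124 = 124(124 − 1)/(2·124) = (124 − 1)/2.
Hence E[X] = Σ_{i=1}^{124} (124 − i)/124 = 123/2 ≈ 61.500.

E[X] = 123/2 = 61.500.


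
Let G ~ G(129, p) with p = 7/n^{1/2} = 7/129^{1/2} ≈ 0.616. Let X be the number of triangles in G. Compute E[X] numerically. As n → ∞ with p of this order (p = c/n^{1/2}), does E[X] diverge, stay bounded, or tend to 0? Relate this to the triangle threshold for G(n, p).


Number of potential triangles: C(129, 3) = 349504.
Each occurs with probability p³ ≈ (0.616)³ ≈ 2.34104e-01.
By linearity: E[X] = C(129, 3)·p³ ≈ 349504 · 2.34104e-01 ≈ 81820.420.
Since α = 1/2 < 1, p = c/n^{1/2} ≫ 1/n is above the triangle threshold p ~ 1/n. Asymptotically E[X] ~ (c³/6)·n^{3(1−α)} = (7³/6)·n^{1.5} → ∞; triangles are abundant w.h.p.

E[X] ≈ 81820.420; in regime p = Θ(1/n^{1/2}) E[X] diverges (above the triangle threshold p ~ 1/n).


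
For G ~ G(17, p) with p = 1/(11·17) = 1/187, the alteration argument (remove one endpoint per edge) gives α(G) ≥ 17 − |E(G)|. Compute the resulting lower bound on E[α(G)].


E[|E(G)|] = C(17, 2)·p = 136 · (1/187) = 8/11.
E[α(G)] ≥ n − E[|E(G)|] = 17 − 8/11 = 179/11.
Numerically: ≈ 16.27273.
(This is only a lower bound; the true E[α(G)] may be larger.)

E[α(G)] ≥ 179/11 ≈ 16.27273.


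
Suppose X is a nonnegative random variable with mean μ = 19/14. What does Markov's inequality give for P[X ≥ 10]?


μ = E[X] = 19/14, a = 10.
Markov: P[X ≥ 10] ≤ μ/a = (19/14)/10 = 19/140.
Numerically: ≈ 0.1357.
(Since a = 10 > μ = 1.3571, the bound 19/140 is < 1 and informative.)

P[X ≥ 10] ≤ 19/140 ≈ 0.1357.


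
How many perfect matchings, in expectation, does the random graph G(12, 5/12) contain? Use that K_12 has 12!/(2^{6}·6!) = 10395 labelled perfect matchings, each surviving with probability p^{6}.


K_12 has 12!/(2^{6}·6!) = 10395 labelled perfect matchings.
For each such perfect matching H, let X_H = 1 if all 6 edges of H are present in G. Then P[X_H = 1] = p^{6} = (5/12)^{6} = 15625/2985984.
By linearity of expectation: E[X] = Σ_H E[X_H] = 10395 · p^{6} = 10395 · 15625/2985984 = 6015625/110592.
Numerically: E[X] ≈ 54.4.

E[X] = 10395 · (5/12)^{6} = 6015625/110592 ≈ 54.4.


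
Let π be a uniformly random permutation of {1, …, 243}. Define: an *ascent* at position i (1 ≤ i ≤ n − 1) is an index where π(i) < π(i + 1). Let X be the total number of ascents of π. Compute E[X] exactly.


Write X = Σ X_I over i = 1, …, 242, with X_I the indicator of one ascent.
There are 242 indicators.
For each fixed i, the pair (π(i), π(i+1)) is a uniformly random ordered pair of distinct values from {1, …, 243}; by symmetry P[π(i) < π(i+1)] = 1/2.
By linearity: E[X] = 242 · (1/2) = (243 − 1) · (1/2) = 121 ≈ 121.0000.

E[X] = 121 = 121.0000.


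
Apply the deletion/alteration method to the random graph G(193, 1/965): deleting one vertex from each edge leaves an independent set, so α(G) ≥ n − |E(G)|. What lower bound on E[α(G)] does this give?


E[|E(G)|] = C(193, 2)·p = 18528 · (1/965) = 96/5.
E[α(G)] ≥ n − E[|E(G)|] = 193 − 96/5 = 869/5.
Numerically: ≈ 173.800000.
(This is only a lower bound; the true E[α(G)] may be larger.)

E[α(G)] ≥ 869/5 ≈ 173.800000.


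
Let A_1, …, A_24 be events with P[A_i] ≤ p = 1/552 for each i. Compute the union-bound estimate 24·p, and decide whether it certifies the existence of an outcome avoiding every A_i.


Union bound: P[∪_{i=1}^{24} A_i] ≤ Σ_i P[A_i] ≤ 24·p = 24·(1/552) = 1/23.
Numerically: 1/23 ≈ 0.04348.
Is 1/23 < 1? YES.
Since P[∪ A_i] ≤ 1/23 < 1, the complement has P[∩ A_i^c] ≥ 1 − 1/23 = 22/23 > 0, so some outcome avoids every A_i.

24·p = 1/23 ≈ 0.04348; existence CERTIFIED by the union bound.


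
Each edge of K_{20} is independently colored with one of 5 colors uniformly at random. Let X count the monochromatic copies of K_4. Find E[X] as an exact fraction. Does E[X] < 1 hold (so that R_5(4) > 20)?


E[X] = C(20, 4) · 5^{1 − 6} = 4845 · 5^{−5} = 4845/3125.
As a reduced fraction: E[X] = 969/625 ≈ 1.5504000.
Is E[X] < 1? NO.
Since E[X] ≥ 1, the first-moment bound is inconclusive at n = 20; it does NOT by itself certify R_5(4) > 20.

E[X] = 969/625 ≈ 1.5504000; E[X] ≥ 1; first-moment method inconclusive here.


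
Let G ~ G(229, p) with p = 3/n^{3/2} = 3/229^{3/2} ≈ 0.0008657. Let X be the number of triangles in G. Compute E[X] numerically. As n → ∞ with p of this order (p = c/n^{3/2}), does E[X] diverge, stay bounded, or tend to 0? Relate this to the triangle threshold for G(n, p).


Number of potential triangles: C(229, 3) = 1975354.
Each occurs with probability p³ ≈ (0.0008657)³ ≈ 6.487899e-10.
By linearity: E[X] = C(229, 3)·p³ ≈ 1975354 · 6.487899e-10 ≈ 0.0013.
Since α = 3/2 > 1, p = c/n^{3/2} = o(1/n) is below the triangle threshold p ~ 1/n. Asymptotically E[X] ~ (c³/6)·n^{3(1−α)} = (3³/6)·n^{-1.5} → 0, so by Markov's inequality G has no triangles w.h.p.

E[X] ≈ 0.0013; in regime p = Θ(1/n^{3/2}) E[X] tends to 0 (below the triangle threshold p ~ 1/n).


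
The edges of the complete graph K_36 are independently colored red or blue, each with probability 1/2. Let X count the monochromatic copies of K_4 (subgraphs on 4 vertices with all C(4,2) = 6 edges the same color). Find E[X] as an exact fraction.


Let X = Σ_S X_S over the C(36, 4) = 58905 subsets S of size 4, where X_S = 1 if the K_4 on S is monochromatic.
For a fixed S, the K_4 on S has C(4, 2) = 6 edges. P[all 6 edges red] = (1/2)^6, and likewise for blue, so P[monochromatic] = 2·(1/2)^6 = 2^{1 − 6} = 1/32.
By linearity of expectation: E[X] = C(36, 4) · 2^{1 − 6} = 58905 · 1/32 = 58905/32.
Numerically: E[X] ≈ 1840.781250.

E[X] = C(36,4)·2^(1−C(4,2)) = 58905/32 ≈ 1840.781250.


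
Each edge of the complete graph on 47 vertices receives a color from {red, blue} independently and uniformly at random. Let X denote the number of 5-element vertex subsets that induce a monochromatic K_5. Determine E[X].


Let X = Σ_S X_S over the C(47, 5) = 1533939 subsets S of size 5, where X_S = 1 if the K_5 on S is monochromatic.
For a fixed S, the K_5 on S has C(5, 2) = 10 edges. P[all 10 edges red] = (1/2)^10, and likewise for blue, so P[monochromatic] = 2·(1/2)^10 = 2^{1 − 10} = 1/512.
Summing: E[X] = C(47, 5) · 2^{1 − 10} = 1533939 · 1/512 = 1533939/512.
Numerically: E[X] ≈ 2995.975.

E[X] = C(47,5)·2^(1−C(5,2)) = 1533939/512 ≈ 2995.975.


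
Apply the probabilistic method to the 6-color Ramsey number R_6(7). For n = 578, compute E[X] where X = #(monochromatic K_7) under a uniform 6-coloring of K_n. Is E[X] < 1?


E[X] = C(578, 7) · 6^{1 − 21} = 4123120110457920 · 6^{−20} = 4123120110457920/3656158440062976.
As a reduced fraction: E[X] = 21474583908635/19042491875328 ≈ 1.1277.
Is E[X] < 1? NO.
Since E[X] ≥ 1, the first-moment bound is inconclusive at n = 578; it does NOT by itself certify R_6(7) > 578.

E[X] = 21474583908635/19042491875328 ≈ 1.1277; E[X] ≥ 1; first-moment method inconclusive here.


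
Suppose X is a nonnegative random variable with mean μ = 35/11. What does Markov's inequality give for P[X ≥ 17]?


μ = E[X] = 35/11, a = 17.
Markov: P[X ≥ 17] ≤ μ/a = (35/11)/17 = 35/187.
Numerically: ≈ 0.187166.
(Since a = 17 > μ = 3.181818, the bound 35/187 is < 1 and informative.)

P[X ≥ 17] ≤ 35/187 ≈ 0.187166.


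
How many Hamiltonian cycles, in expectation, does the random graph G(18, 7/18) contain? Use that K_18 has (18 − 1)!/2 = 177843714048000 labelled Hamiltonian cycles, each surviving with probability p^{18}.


K_18 has (18 − 1)!/2 = 177843714048000 labelled Hamiltonian cycles.
For each such Hamiltonian cycle H, let X_H = 1 if all 18 edges of H are present in G. Then P[X_H = 1] = p^{18} = (7/18)^{18} = 1628413597910449/39346408075296537575424.
Summing the indicators: E[X] = Σ_H E[X_H] = 177843714048000 · p^{18} = 177843714048000 · 1628413597910449/39346408075296537575424 = 24246874921186846803875/3294258113514384.
Numerically: E[X] ≈ 7.36034e+06.

E[X] = 177843714048000 · (7/18)^{18} = 24246874921186846803875/3294258113514384 ≈ 7.36034e+06.


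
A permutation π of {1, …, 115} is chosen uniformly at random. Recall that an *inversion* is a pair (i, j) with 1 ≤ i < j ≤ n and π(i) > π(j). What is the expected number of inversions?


Write X = Σ X_I over the C(115, 2) = 6555 pairs i < j, with X_I the indicator of one inversion.
There are 6555 indicators.
For each fixed pair i < j, the values π(i) and π(j) are two distinct elements of {1, …, 115} in uniformly random order; by symmetry P[π(i) > π(j)] = 1/2.
By linearity: E[X] = 6555 · (1/2) = C(115, 2) · (1/2) = 6555/2 = 6555/2 ≈ 3277.5000.

E[X] = 6555/2 = 3277.5000.


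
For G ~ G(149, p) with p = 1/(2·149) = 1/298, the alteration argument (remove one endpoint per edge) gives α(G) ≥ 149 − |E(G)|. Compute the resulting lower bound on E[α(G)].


E[|E(G)|] = C(149, 2)·p = 11026 · (1/298) = 37.
E[α(G)] ≥ n − E[|E(G)|] = 149 − 37 = 112.
Numerically: ≈ 112.00000.
(This is only a lower bound; the true E[α(G)] may be larger.)

E[α(G)] ≥ 112 ≈ 112.00000.


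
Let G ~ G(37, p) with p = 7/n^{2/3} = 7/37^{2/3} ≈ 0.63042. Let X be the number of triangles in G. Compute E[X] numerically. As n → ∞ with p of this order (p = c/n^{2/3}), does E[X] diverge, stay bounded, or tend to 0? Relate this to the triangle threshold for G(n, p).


Number of potential triangles: C(37, 3) = 7770.
Each occurs with probability p³ ≈ (0.63042)³ ≈ 2.5054785e-01.
By linearity: E[X] = C(37, 3)·p³ ≈ 7770 · 2.5054785e-01 ≈ 1946.75676.
Since α = 2/3 < 1, p = c/n^{2/3} ≫ 1/n is above the triangle threshold p ~ 1/n. Asymptotically E[X] ~ (c³/6)·n^{3(1−α)} = (7³/6)·n^{1} → ∞; triangles are abundant w.h.p.

E[X] ≈ 1946.75676; in regime p = Θ(1/n^{2/3}) E[X] diverges (above the triangle threshold p ~ 1/n).


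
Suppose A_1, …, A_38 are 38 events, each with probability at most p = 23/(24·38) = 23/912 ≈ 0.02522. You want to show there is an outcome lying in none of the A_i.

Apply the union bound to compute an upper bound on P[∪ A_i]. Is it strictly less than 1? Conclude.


Union bound: P[∪_{i=1}^{38} A_i] ≤ Σ_i P[A_i] ≤ 38·p = 38·(23/912) = 23/24.
Numerically: 23/24 ≈ 0.95833.
Is 23/24 < 1? YES.
Since P[∪ A_i] ≤ 23/24 < 1, the complement has P[∩ A_i^c] ≥ 1 − 23/24 = 1/24 > 0, so some outcome avoids every A_i.

38·p = 23/24 ≈ 0.95833; existence CERTIFIED by the union bound.


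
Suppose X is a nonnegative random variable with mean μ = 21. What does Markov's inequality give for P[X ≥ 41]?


μ = E[X] = 21, a = 41.
Markov: P[X ≥ 41] ≤ μ/a = (21)/41 = 21/41.
Numerically: ≈ 0.512195.
(Since a = 41 > μ = 21.000000, the bound 21/41 is < 1 and informative.)

P[X ≥ 41] ≤ 21/41 ≈ 0.512195.


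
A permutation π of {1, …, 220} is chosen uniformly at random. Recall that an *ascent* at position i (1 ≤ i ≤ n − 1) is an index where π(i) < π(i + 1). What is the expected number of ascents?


Write X = Σ X_I over i = 1, …, 219, with X_I the indicator of one ascent.
There are 219 indicators.
For each fixed i, the pair (π(i), π(i+1)) is a uniformly random ordered pair of distinct values from {1, …, 220}; by symmetry P[π(i) < π(i+1)] = 1/2.
By linearity: E[X] = 219 · (1/2) = (220 − 1) · (1/2) = 219/2 ≈ 109.500000.

E[X] = 219/2 = 109.500000.


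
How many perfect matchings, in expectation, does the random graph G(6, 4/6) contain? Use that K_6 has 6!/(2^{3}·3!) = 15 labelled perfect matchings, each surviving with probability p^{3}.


K_6 has 6!/(2^{3}·3!) = 15 labelled perfect matchings.
For each such perfect matching H, let X_H = 1 if all 3 edges of H are present in G. Then P[X_H = 1] = p^{3} = (2/3)^{3} = 8/27.
By linearity of expectation: E[X] = Σ_H E[X_H] = 15 · p^{3} = 15 · 8/27 = 40/9.
Numerically: E[X] ≈ 4.4444.

E[X] = 15 · (2/3)^{3} = 40/9 ≈ 4.4444.


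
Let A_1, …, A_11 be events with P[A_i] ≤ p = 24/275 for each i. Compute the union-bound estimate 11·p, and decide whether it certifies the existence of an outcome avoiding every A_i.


Union bound: P[∪_{i=1}^{11} A_i] ≤ Σ_i P[A_i] ≤ 11·p = 11·(24/275) = 24/25.
Numerically: 24/25 ≈ 0.9600000.
Is 24/25 < 1? YES.
Since P[∪ A_i] ≤ 24/25 < 1, the complement has P[∩ A_i^c] ≥ 1 − 24/25 = 1/25 > 0, so some outcome avoids every A_i.

11·p = 24/25 ≈ 0.9600000; existence CERTIFIED by the union bound.


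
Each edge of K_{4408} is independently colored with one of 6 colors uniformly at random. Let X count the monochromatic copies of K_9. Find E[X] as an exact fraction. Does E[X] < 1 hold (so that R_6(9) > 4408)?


E[X] = C(4408, 9) · 6^{1 − 36} = 1717362945146264156457459600 · 6^{−35} = 1717362945146264156457459600/1719070799748422591028658176.
As a reduced fraction: E[X] = 35778394690547169926197075/35813974994758803979763712 ≈ 0.999.
Is E[X] < 1? YES.
Since E[X] < 1, there exists a 6-coloring of K_{4408} with no monochromatic K_9; hence R_6(9) > 4408.

E[X] = 35778394690547169926197075/35813974994758803979763712 ≈ 0.999; E[X] < 1, so R_6(9) > 4408.


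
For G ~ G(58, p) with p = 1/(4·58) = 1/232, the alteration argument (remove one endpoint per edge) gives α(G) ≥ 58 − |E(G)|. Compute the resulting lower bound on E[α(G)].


E[|E(G)|] = C(58, 2)·p = 1653 · (1/232) = 57/8.
E[α(G)] ≥ n − E[|E(G)|] = 58 − 57/8 = 407/8.
Numerically: ≈ 50.875.
(This is only a lower bound; the true E[α(G)] may be larger.)

E[α(G)] ≥ 407/8 ≈ 50.875.


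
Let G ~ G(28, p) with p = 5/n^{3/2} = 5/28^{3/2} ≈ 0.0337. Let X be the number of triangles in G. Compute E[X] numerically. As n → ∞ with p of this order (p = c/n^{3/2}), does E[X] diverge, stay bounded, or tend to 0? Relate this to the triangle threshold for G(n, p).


Number of potential triangles: C(28, 3) = 3276.
Each occurs with probability p³ ≈ (0.0337)³ ≈ 3.84325e-05.
By linearity: E[X] = C(28, 3)·p³ ≈ 3276 · 3.84325e-05 ≈ 0.126.
Since α = 3/2 > 1, p = c/n^{3/2} = o(1/n) is below the triangle threshold p ~ 1/n. Asymptotically E[X] ~ (c³/6)·n^{3(1−α)} = (5³/6)·n^{-1.5} → 0, so by Markov's inequality G has no triangles w.h.p.

E[X] ≈ 0.126; in regime p = Θ(1/n^{3/2}) E[X] tends to 0 (below the triangle threshold p ~ 1/n).


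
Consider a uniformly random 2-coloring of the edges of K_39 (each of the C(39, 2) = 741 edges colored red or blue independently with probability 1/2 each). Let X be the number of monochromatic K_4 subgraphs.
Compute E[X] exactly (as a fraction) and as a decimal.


Let X = Σ_S X_S over the C(39, 4) = 82251 subsets S of size 4, where X_S = 1 if the K_4 on S is monochromatic.
For a fixed S, the K_4 on S has C(4, 2) = 6 edges. P[all 6 edges red] = (1/2)^6, and likewise for blue, so P[monochromatic] = 2·(1/2)^6 = 2^{1 − 6} = 1/32.
By linearity: E[X] = C(39, 4) · 2^{1 − 6} = 82251 · 1/32 = 82251/32.
Numerically: E[X] ≈ 2570.3438.

E[X] = C(39,4)·2^(1−C(4,2)) = 82251/32 ≈ 2570.3438.


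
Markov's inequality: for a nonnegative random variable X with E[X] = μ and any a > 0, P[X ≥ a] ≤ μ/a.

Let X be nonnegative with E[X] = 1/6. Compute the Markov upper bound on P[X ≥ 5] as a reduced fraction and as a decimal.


μ = E[X] = 1/6, a = 5.
Markov: P[X ≥ 5] ≤ μ/a = (1/6)/5 = 1/30.
Numerically: ≈ 0.03333.
(Since a = 5 > μ = 0.16667, the bound 1/30 is < 1 and informative.)

P[X ≥ 5] ≤ 1/30 ≈ 0.03333.


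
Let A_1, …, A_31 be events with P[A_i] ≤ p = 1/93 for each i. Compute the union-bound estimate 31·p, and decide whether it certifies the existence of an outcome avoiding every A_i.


Union bound: P[∪_{i=1}^{31} A_i] ≤ Σ_i P[A_i] ≤ 31·p = 31·(1/93) = 1/3.
Numerically: 1/3 ≈ 0.3333.
Is 1/3 < 1? YES.
Since P[∪ A_i] ≤ 1/3 < 1, the complement has P[∩ A_i^c] ≥ 1 − 1/3 = 2/3 > 0, so some outcome avoids every A_i.

31·p = 1/3 ≈ 0.3333; existence CERTIFIED by the union bound.


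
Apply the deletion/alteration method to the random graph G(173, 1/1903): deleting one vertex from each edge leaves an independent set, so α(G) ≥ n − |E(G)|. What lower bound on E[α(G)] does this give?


E[|E(G)|] = C(173, 2)·p = 14878 · (1/1903) = 86/11.
E[α(G)] ≥ n − E[|E(G)|] = 173 − 86/11 = 1817/11.
Numerically: ≈ 165.1818.
(This is only a lower bound; the true E[α(G)] may be larger.)

E[α(G)] ≥ 1817/11 ≈ 165.1818.


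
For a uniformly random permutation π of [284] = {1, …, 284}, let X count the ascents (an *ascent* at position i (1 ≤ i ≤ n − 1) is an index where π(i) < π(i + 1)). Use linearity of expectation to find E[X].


Write X = Σ X_I over i = 1, …, 283, with X_I the indicator of one ascent.
There are 283 indicators.
For each fixed i, the pair (π(i), π(i+1)) is a uniformly random ordered pair of distinct values from {1, …, 284}; by symmetry P[π(i) < π(i+1)] = 1/2.
By linearity: E[X] = 283 · (1/2) = (284 − 1) · (1/2) = 283/2 ≈ 141.500.

E[X] = 283/2 = 141.500.


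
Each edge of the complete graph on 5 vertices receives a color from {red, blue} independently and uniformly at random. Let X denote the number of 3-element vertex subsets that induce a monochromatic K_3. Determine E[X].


Let X = Σ_S X_S over the C(5, 3) = 10 subsets S of size 3, where X_S = 1 if the K_3 on S is monochromatic.
For a fixed S, the K_3 on S has C(3, 2) = 3 edges. P[all 3 edges red] = (1/2)^3, and likewise for blue, so P[monochromatic] = 2·(1/2)^3 = 2^{1 − 3} = 1/4.
Summing: E[X] = C(5, 3) · 2^{1 − 3} = 10 · 1/4 = 5/2.
Numerically: E[X] ≈ 2.50000.

E[X] = C(5,3)·2^(1−C(3,2)) = 5/2 ≈ 2.50000.


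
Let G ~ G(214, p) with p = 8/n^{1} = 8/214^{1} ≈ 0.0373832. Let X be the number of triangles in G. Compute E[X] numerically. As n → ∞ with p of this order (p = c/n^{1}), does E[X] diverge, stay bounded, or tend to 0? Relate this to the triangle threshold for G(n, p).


Number of potential triangles: C(214, 3) = 1610564.
Each occurs with probability p³ ≈ (0.0373832)³ ≈ 5.22430641e-05.
By linearity: E[X] = C(214, 3)·p³ ≈ 1610564 · 5.22430641e-05 ≈ 84.140798.
Here α = 1, so p = 8/n is exactly at the triangle threshold p ~ 1/n. Asymptotically E[X] → c³/6 = 8³/6 = 256/3 ≈ 85.333333, a bounded constant. In this regime the triangle count is asymptotically Poisson(c³/6).

E[X] ≈ 84.140798; in regime p = Θ(1/n^{1}) E[X] stays bounded (at the triangle threshold p ~ 1/n).


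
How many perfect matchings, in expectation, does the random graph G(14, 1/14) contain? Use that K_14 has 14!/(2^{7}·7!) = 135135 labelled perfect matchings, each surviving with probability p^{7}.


K_14 has 14!/(2^{7}·7!) = 135135 labelled perfect matchings.
For each such perfect matching H, let X_H = 1 if all 7 edges of H are present in G. Then P[X_H = 1] = p^{7} = (1/14)^{7} = 1/105413504.
By linearity: E[X] = Σ_H E[X_H] = 135135 · p^{7} = 135135 · 1/105413504 = 19305/15059072.
Numerically: E[X] ≈ 0.00128.

E[X] = 135135 · (1/14)^{7} = 19305/15059072 ≈ 0.00128.


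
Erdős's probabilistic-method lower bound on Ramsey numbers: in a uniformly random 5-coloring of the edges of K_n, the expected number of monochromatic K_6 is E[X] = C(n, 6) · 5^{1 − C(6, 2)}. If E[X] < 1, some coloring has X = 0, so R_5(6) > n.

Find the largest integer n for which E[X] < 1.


We need C(n, 6) · 5^{1 − 15} < 1, i.e. C(n, 6) < 5^{15 − 1} = 6103515625.
Check values of n near the boundary:
  n = 127: C(127, 6) = 5169379425; 5169379425 < 6103515625? YES
  n = 128: C(128, 6) = 5423611200; 5423611200 < 6103515625? YES
  n = 129: C(129, 6) = 5688177600; 5688177600 < 6103515625? YES
  n = 130: C(130, 6) = 5963412000; 5963412000 < 6103515625? YES
  n = 131: C(131, 6) = 6249655776; 6249655776 < 6103515625? NO
The largest n with C(n, 6) < 6103515625 is n = 130 (where E[X] = 47707296/48828125 ≈ 0.977045). Hence R_5(6) > 130, i.e. R_5(6) ≥ 131.

Largest n = 130; hence R_5(6) > 130.


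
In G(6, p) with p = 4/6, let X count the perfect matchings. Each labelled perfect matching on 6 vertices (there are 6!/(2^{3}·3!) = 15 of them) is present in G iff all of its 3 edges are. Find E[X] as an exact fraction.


K_6 has 6!/(2^{3}·3!) = 15 labelled perfect matchings.
For each such perfect matching H, let X_H = 1 if all 3 edges of H are present in G. Then P[X_H = 1] = p^{3} = (2/3)^{3} = 8/27.
By linearity of expectation: E[X] = Σ_H E[X_H] = 15 · p^{3} = 15 · 8/27 = 40/9.
Numerically: E[X] ≈ 4.4444.

E[X] = 15 · (2/3)^{3} = 40/9 ≈ 4.4444.


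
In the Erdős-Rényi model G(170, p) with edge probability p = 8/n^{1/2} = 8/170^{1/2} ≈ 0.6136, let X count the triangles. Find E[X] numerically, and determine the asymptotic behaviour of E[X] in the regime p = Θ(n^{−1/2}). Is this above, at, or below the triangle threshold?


Number of potential triangles: C(170, 3) = 804440.
Each occurs with probability p³ ≈ (0.6136)³ ≈ 2.309918e-01.
By linearity: E[X] = C(170, 3)·p³ ≈ 804440 · 2.309918e-01 ≈ 185819.0504.
Since α = 1/2 < 1, p = c/n^{1/2} ≫ 1/n is above the triangle threshold p ~ 1/n. Asymptotically E[X] ~ (c³/6)·n^{3(1−α)} = (8³/6)·n^{1.5} → ∞; triangles are abundant w.h.p.

E[X] ≈ 185819.0504; in regime p = Θ(1/n^{1/2}) E[X] diverges (above the triangle threshold p ~ 1/n).


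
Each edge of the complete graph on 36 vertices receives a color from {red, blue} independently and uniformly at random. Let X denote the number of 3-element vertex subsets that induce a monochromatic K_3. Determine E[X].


Let X = Σ_S X_S over the C(36, 3) = 7140 subsets S of size 3, where X_S = 1 if the K_3 on S is monochromatic.
For a fixed S, the K_3 on S has C(3, 2) = 3 edges. P[all 3 edges red] = (1/2)^3, and likewise for blue, so P[monochromatic] = 2·(1/2)^3 = 2^{1 − 3} = 1/4.
Summing: E[X] = C(36, 3) · 2^{1 − 3} = 7140 · 1/4 = 1785.
Numerically: E[X] ≈ 1785.00000.

E[X] = C(36,3)·2^(1−C(3,2)) = 1785 ≈ 1785.00000.


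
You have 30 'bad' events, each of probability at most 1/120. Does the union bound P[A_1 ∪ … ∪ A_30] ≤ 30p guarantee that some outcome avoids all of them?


Union bound: P[∪_{i=1}^{30} A_i] ≤ Σ_i P[A_i] ≤ 30·p = 30·(1/120) = 1/4.
Numerically: 1/4 ≈ 0.250.
Is 1/4 < 1? YES.
Since P[∪ A_i] ≤ 1/4 < 1, the complement has P[∩ A_i^c] ≥ 1 − 1/4 = 3/4 > 0, so some outcome avoids every A_i.

30·p = 1/4 ≈ 0.250; existence CERTIFIED by the union bound.


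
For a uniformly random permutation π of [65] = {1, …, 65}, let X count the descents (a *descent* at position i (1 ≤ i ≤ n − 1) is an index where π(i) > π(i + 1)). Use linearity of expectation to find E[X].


Write X = Σ X_I over i = 1, …, 64, with X_I the indicator of one descent.
There are 64 indicators.
For each fixed i, the pair (π(i), π(i+1)) is a uniformly random ordered pair of distinct values from {1, …, 65}; by symmetry P[π(i) > π(i+1)] = 1/2.
By linearity: E[X] = 64 · (1/2) = (65 − 1) · (1/2) = 32 ≈ 32.000000.

E[X] = 32 = 32.000000.


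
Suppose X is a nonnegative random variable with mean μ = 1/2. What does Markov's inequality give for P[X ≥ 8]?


μ = E[X] = 1/2, a = 8.
Markov: P[X ≥ 8] ≤ μ/a = (1/2)/8 = 1/16.
Numerically: ≈ 0.062.
(Since a = 8 > μ = 0.500, the bound 1/16 is < 1 and informative.)

P[X ≥ 8] ≤ 1/16 ≈ 0.062.


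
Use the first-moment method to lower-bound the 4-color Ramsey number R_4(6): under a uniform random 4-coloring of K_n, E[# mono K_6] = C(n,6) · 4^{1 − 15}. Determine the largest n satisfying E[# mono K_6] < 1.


We need C(n, 6) · 4^{1 − 15} < 1, i.e. C(n, 6) < 4^{15 − 1} = 268435456.
Check values of n near the boundary:
  n = 77: C(77, 6) = 237093780; 237093780 < 268435456? YES
  n = 78: C(78, 6) = 256851595; 256851595 < 268435456? YES
  n = 79: C(79, 6) = 277962685; 277962685 < 268435456? NO
  n = 80: C(80, 6) = 300500200; 300500200 < 268435456? NO
The largest n with C(n, 6) < 268435456 is n = 78 (where E[X] = 256851595/268435456 ≈ 0.95685). Hence R_4(6) > 78, i.e. R_4(6) ≥ 79.

Largest n = 78; hence R_4(6) > 78.
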